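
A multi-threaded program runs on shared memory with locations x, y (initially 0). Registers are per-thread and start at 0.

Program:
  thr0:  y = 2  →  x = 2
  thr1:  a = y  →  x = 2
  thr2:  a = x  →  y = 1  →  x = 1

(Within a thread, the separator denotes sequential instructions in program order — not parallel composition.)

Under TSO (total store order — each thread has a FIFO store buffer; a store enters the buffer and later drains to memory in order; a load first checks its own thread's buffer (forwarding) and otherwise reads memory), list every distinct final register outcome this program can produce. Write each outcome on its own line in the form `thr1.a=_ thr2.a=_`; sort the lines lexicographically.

outcome vector order: (thr1.a,thr2.a)
|TSO outcomes| = 6

thr1.a=0 thr2.a=0
thr1.a=0 thr2.a=2
thr1.a=1 thr2.a=0
thr1.a=1 thr2.a=2
thr1.a=2 thr2.a=0
thr1.a=2 thr2.a=2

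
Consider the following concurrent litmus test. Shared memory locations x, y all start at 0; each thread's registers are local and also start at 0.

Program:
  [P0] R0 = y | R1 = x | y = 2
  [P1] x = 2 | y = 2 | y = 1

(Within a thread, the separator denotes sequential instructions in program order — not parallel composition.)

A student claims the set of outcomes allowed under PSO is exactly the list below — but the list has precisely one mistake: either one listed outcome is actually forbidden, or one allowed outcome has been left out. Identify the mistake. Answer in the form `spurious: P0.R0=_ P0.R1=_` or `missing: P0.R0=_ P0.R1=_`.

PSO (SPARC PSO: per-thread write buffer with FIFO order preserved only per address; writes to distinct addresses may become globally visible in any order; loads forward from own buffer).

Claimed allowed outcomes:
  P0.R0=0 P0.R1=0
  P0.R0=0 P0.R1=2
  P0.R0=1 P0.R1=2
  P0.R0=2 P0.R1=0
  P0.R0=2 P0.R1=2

missing: P0.R0=1 P0.R1=0

outcome vector order: (P0.R0,P0.R1)
PSO (6): 0/0; 0/2; 1/0; 1/2; 2/0; 2/2
PSO∖claimed = {1/0}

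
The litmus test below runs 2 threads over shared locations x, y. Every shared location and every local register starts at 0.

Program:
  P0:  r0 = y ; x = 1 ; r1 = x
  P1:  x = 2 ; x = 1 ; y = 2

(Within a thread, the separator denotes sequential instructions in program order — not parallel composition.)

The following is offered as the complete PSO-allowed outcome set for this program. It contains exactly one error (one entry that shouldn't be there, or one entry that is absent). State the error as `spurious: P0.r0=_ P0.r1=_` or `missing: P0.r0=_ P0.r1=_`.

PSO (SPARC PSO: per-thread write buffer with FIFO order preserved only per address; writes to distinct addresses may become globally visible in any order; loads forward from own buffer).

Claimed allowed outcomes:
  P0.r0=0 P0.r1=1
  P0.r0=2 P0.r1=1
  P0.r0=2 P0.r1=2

outcome vector order: (P0.r0,P0.r1)
PSO (4): 0/1; 0/2; 2/1; 2/2
PSO∖claimed = {0/2}

missing: P0.r0=0 P0.r1=2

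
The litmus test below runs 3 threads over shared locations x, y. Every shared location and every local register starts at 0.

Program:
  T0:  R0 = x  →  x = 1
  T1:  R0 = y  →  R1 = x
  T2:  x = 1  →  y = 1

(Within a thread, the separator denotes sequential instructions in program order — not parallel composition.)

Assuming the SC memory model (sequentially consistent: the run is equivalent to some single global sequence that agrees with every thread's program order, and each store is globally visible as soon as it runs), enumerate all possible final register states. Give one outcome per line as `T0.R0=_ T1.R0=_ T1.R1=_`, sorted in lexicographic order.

outcome vector order: (T0.R0,T1.R0,T1.R1)
|SC outcomes| = 6

T0.R0=0 T1.R0=0 T1.R1=0
T0.R0=0 T1.R0=0 T1.R1=1
T0.R0=0 T1.R0=1 T1.R1=1
T0.R0=1 T1.R0=0 T1.R1=0
T0.R0=1 T1.R0=0 T1.R1=1
T0.R0=1 T1.R0=1 T1.R1=1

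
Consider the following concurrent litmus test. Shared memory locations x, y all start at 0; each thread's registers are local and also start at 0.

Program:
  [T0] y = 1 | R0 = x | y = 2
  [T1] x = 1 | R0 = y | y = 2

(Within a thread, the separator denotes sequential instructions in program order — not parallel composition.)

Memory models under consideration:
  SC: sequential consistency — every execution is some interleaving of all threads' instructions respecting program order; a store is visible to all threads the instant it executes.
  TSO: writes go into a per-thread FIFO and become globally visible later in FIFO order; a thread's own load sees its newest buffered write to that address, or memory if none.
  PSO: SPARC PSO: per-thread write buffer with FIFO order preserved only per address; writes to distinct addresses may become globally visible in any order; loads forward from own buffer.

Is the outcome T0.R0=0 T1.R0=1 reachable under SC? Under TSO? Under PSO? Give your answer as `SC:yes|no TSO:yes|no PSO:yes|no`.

SC:yes TSO:yes PSO:yes

outcome vector order: (T0.R0,T1.R0)
[SC] allowed = {(0,1), (0,2), (1,0), (1,1), (1,2)}
[TSO] allowed = {(0,0), (0,1), (0,2), (1,0), (1,1), (1,2)}
[PSO] allowed = {(0,0), (0,1), (0,2), (1,0), (1,1), (1,2)}
target (0,1) ∈ {SC,TSO,PSO}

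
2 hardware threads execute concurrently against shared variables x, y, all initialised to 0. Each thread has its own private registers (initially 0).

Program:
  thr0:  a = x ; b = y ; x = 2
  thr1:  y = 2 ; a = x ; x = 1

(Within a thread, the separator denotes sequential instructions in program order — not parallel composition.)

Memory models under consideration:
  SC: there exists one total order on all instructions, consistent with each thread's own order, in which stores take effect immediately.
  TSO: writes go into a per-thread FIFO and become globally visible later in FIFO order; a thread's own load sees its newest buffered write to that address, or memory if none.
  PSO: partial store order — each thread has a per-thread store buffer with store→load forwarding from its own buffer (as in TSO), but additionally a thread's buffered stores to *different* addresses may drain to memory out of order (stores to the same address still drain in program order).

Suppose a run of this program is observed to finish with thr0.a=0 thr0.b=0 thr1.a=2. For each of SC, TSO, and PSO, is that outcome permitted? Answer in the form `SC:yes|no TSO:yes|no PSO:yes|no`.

SC:yes TSO:yes PSO:yes

outcome vector order: (thr0.a,thr0.b,thr1.a)
SC: 5 outcomes — {(0,0,0); (0,0,2); (0,2,0); (0,2,2); (1,2,0)}
TSO: 5 outcomes — {(0,0,0); (0,0,2); (0,2,0); (0,2,2); (1,2,0)}
PSO: 6 outcomes — {(0,0,0); (0,0,2); (0,2,0); (0,2,2); (1,0,0); (1,2,0)}
target (0,0,2) ∈ {SC,TSO,PSO}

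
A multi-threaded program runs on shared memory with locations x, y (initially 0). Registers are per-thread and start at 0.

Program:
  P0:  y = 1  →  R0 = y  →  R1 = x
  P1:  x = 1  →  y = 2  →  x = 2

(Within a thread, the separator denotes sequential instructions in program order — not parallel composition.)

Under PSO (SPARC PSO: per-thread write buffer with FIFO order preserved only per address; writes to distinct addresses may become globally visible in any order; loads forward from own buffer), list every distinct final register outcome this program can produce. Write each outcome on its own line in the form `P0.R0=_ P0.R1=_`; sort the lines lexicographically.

P0.R0=1 P0.R1=0
P0.R0=1 P0.R1=1
P0.R0=1 P0.R1=2
P0.R0=2 P0.R1=0
P0.R0=2 P0.R1=1
P0.R0=2 P0.R1=2

outcome vector order: (P0.R0,P0.R1)
|PSO outcomes| = 6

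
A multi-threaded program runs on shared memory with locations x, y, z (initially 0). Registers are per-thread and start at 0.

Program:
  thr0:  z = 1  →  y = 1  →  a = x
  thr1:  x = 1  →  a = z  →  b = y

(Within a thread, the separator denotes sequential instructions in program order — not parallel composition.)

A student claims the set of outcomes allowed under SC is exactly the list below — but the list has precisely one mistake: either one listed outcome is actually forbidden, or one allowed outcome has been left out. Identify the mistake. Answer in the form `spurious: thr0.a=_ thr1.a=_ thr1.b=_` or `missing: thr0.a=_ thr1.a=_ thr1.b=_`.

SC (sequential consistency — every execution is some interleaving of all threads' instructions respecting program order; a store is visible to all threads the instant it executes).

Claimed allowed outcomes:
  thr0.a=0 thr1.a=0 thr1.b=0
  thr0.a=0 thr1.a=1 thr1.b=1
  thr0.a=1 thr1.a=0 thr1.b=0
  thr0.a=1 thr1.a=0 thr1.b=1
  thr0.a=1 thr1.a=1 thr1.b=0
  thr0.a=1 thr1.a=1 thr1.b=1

outcome vector order: (thr0.a,thr1.a,thr1.b)
SC (5): 0/1/1 1/0/0 1/0/1 1/1/0 1/1/1
claimed∖SC = {0/0/0}

spurious: thr0.a=0 thr1.a=0 thr1.b=0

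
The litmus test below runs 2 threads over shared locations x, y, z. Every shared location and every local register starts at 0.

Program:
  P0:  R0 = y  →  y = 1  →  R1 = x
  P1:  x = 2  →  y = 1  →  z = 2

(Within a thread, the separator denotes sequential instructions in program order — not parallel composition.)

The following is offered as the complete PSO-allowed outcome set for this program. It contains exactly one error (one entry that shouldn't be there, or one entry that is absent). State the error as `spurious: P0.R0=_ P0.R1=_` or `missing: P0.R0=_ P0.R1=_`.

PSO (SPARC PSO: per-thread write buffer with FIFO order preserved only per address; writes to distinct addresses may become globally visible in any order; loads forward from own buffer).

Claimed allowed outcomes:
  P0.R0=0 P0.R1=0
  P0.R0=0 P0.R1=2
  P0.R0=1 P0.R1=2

outcome vector order: (P0.R0,P0.R1)
PSO: 4 outcomes — {00, 02, 10, 12}
PSO∖claimed = {10}

missing: P0.R0=1 P0.R1=0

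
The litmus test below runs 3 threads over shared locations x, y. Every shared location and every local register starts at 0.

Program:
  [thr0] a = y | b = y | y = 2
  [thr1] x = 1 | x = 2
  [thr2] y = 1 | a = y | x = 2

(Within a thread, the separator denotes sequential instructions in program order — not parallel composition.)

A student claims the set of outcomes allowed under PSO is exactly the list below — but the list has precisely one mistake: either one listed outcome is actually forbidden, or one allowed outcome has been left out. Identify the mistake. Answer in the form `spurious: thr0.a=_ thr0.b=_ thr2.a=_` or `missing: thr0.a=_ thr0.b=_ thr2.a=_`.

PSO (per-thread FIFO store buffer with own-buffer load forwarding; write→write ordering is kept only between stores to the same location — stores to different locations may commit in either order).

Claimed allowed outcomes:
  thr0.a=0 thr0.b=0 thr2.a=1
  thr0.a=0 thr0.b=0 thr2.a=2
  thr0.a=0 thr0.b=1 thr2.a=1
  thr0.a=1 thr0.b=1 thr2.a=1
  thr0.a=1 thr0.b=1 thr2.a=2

missing: thr0.a=0 thr0.b=1 thr2.a=2

outcome vector order: (thr0.a,thr0.b,thr2.a)
PSO (6): 001, 002, 011, 012, 111, 112
PSO∖claimed = {012}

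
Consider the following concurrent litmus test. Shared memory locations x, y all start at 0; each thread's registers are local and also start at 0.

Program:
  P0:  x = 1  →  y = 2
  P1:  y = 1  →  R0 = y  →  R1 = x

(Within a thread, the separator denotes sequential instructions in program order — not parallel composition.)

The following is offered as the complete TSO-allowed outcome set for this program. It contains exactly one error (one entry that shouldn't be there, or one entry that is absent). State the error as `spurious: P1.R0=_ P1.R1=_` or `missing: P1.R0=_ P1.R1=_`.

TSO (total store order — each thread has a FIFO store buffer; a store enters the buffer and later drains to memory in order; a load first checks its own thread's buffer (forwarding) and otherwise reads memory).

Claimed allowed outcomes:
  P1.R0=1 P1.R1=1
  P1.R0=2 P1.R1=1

outcome vector order: (P1.R0,P1.R1)
under TSO → 1/0; 1/1; 2/1
TSO∖claimed = {1/0}

missing: P1.R0=1 P1.R1=0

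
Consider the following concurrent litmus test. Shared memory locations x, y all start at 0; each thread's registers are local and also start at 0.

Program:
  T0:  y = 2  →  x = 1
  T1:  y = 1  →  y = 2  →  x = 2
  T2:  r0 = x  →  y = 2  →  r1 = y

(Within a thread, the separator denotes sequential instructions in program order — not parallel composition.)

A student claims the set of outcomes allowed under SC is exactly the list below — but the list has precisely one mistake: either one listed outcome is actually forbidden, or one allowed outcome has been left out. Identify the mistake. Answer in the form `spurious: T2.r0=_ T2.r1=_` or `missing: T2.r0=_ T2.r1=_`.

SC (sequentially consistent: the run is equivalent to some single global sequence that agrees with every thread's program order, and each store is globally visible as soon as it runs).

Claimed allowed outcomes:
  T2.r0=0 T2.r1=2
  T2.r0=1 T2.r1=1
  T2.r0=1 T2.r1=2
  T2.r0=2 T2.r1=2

outcome vector order: (T2.r0,T2.r1)
under SC → 0/1, 0/2, 1/1, 1/2, 2/2
SC∖claimed = {0/1}

missing: T2.r0=0 T2.r1=1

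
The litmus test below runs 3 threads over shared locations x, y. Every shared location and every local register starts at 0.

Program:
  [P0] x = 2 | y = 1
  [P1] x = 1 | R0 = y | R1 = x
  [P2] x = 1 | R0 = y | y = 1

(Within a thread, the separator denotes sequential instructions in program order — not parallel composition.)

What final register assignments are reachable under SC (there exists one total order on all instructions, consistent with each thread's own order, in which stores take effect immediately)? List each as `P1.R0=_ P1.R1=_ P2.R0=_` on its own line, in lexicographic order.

P1.R0=0 P1.R1=1 P2.R0=0
P1.R0=0 P1.R1=1 P2.R0=1
P1.R0=0 P1.R1=2 P2.R0=0
P1.R0=0 P1.R1=2 P2.R0=1
P1.R0=1 P1.R1=1 P2.R0=0
P1.R0=1 P1.R1=1 P2.R0=1
P1.R0=1 P1.R1=2 P2.R0=0
P1.R0=1 P1.R1=2 P2.R0=1

outcome vector order: (P1.R0,P1.R1,P2.R0)
|SC outcomes| = 8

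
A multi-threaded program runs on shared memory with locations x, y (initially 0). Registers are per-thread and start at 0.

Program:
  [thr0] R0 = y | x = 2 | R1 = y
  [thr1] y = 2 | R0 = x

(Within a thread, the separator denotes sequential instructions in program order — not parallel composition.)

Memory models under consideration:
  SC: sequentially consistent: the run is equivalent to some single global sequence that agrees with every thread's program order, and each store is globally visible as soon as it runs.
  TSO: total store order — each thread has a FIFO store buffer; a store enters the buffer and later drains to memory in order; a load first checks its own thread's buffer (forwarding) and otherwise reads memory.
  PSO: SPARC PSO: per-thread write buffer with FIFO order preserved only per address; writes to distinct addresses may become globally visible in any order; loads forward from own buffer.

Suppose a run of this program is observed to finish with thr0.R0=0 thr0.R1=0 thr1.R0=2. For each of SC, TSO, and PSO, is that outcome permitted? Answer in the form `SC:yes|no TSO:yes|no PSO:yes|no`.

SC:yes TSO:yes PSO:yes

outcome vector order: (thr0.R0,thr0.R1,thr1.R0)
SC (5): (0,0,2); (0,2,0); (0,2,2); (2,2,0); (2,2,2)
TSO (6): (0,0,0); (0,0,2); (0,2,0); (0,2,2); (2,2,0); (2,2,2)
PSO (6): (0,0,0); (0,0,2); (0,2,0); (0,2,2); (2,2,0); (2,2,2)
target (0,0,2) ∈ {SC,TSO,PSO}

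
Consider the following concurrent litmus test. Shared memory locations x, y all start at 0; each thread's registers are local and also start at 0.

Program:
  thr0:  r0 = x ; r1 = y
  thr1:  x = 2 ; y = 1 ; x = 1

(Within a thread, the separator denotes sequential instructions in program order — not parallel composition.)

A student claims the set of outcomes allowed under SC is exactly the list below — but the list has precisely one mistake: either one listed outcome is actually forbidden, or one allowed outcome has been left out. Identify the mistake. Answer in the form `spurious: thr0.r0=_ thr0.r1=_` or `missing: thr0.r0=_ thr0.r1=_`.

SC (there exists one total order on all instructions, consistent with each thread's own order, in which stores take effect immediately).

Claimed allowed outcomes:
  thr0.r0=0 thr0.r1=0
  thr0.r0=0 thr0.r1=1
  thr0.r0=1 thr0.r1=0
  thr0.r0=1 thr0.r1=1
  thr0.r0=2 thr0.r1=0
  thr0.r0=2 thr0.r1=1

outcome vector order: (thr0.r0,thr0.r1)
under SC → (0,0); (0,1); (1,1); (2,0); (2,1)
claimed∖SC = {(1,0)}

spurious: thr0.r0=1 thr0.r1=0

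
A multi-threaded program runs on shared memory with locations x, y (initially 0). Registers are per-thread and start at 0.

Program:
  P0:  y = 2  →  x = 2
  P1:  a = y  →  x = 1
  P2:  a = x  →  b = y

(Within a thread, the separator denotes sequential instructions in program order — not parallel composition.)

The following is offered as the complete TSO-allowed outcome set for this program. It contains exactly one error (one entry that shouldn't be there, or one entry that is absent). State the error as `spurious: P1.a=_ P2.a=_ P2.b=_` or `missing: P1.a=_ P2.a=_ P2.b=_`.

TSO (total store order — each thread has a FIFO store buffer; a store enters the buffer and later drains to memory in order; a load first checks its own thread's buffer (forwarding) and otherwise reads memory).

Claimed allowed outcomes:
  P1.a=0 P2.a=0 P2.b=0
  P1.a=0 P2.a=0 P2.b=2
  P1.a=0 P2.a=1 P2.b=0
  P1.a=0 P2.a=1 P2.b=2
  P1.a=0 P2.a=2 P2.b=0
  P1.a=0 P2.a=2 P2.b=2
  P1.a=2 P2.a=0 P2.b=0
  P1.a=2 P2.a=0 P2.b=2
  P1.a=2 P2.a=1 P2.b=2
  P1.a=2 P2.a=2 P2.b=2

outcome vector order: (P1.a,P2.a,P2.b)
TSO (9): (0,0,0), (0,0,2), (0,1,0), (0,1,2), (0,2,2), (2,0,0), (2,0,2), (2,1,2), (2,2,2)
claimed∖TSO = {(0,2,0)}

spurious: P1.a=0 P2.a=2 P2.b=0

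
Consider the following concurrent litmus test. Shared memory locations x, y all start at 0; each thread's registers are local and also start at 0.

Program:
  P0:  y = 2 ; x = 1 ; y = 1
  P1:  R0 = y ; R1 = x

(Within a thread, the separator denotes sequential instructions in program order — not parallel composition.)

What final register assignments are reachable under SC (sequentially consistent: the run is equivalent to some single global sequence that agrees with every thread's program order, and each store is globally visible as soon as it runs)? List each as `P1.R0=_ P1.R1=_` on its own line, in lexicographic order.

P1.R0=0 P1.R1=0
P1.R0=0 P1.R1=1
P1.R0=1 P1.R1=1
P1.R0=2 P1.R1=0
P1.R0=2 P1.R1=1

outcome vector order: (P1.R0,P1.R1)
|SC outcomes| = 5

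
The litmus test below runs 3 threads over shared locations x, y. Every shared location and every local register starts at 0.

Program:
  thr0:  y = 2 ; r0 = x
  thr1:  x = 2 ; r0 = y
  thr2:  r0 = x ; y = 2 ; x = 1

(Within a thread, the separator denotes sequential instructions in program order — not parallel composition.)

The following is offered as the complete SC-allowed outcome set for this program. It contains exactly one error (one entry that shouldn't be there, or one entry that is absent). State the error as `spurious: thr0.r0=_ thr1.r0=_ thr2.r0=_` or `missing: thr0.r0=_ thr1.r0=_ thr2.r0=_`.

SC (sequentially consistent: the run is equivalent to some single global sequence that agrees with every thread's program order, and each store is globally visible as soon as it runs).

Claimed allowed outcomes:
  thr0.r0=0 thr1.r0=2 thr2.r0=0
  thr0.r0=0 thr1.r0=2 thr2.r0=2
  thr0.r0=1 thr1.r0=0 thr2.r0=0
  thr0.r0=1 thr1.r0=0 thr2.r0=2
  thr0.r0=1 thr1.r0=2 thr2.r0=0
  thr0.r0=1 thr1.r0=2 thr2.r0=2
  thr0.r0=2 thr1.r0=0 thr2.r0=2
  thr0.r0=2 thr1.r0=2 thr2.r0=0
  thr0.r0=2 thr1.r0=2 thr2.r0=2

missing: thr0.r0=2 thr1.r0=0 thr2.r0=0

outcome vector order: (thr0.r0,thr1.r0,thr2.r0)
SC (10): 020 022 100 102 120 122 200 202 220 222
SC∖claimed = {200}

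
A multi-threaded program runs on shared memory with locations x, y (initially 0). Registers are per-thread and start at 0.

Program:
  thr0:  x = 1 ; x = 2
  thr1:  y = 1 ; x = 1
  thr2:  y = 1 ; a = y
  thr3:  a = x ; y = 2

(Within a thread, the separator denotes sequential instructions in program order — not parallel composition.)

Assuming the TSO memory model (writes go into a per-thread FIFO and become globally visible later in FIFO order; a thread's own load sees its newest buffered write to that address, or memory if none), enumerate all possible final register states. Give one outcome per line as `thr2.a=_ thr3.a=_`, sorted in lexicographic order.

outcome vector order: (thr2.a,thr3.a)
|TSO outcomes| = 6

thr2.a=1 thr3.a=0
thr2.a=1 thr3.a=1
thr2.a=1 thr3.a=2
thr2.a=2 thr3.a=0
thr2.a=2 thr3.a=1
thr2.a=2 thr3.a=2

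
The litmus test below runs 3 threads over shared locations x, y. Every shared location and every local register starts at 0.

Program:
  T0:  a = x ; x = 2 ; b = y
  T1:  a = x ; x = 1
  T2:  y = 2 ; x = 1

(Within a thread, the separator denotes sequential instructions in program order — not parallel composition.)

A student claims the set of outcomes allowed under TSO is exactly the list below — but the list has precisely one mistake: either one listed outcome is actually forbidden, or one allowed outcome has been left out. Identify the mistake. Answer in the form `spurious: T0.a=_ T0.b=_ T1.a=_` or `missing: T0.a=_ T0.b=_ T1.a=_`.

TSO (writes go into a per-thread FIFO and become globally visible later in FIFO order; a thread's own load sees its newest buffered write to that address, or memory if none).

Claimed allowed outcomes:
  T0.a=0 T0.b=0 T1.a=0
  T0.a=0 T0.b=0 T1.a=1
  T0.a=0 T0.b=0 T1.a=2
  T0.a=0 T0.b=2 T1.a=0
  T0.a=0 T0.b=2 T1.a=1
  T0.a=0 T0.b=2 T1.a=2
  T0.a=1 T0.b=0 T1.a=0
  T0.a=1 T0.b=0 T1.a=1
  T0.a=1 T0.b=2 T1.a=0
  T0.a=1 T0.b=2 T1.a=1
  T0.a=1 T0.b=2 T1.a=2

outcome vector order: (T0.a,T0.b,T1.a)
under TSO → 0/0/0 0/0/1 0/0/2 0/2/0 0/2/1 0/2/2 1/0/0 1/2/0 1/2/1 1/2/2
claimed∖TSO = {1/0/1}

spurious: T0.a=1 T0.b=0 T1.a=1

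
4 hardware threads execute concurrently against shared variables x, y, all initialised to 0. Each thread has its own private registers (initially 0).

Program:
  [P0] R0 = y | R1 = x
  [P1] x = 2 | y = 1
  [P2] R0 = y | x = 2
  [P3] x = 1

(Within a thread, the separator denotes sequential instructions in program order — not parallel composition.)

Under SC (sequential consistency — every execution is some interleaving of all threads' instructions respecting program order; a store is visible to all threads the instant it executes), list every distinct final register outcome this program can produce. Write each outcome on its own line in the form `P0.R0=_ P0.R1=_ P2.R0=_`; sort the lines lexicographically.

outcome vector order: (P0.R0,P0.R1,P2.R0)
|SC outcomes| = 10

P0.R0=0 P0.R1=0 P2.R0=0
P0.R0=0 P0.R1=0 P2.R0=1
P0.R0=0 P0.R1=1 P2.R0=0
P0.R0=0 P0.R1=1 P2.R0=1
P0.R0=0 P0.R1=2 P2.R0=0
P0.R0=0 P0.R1=2 P2.R0=1
P0.R0=1 P0.R1=1 P2.R0=0
P0.R0=1 P0.R1=1 P2.R0=1
P0.R0=1 P0.R1=2 P2.R0=0
P0.R0=1 P0.R1=2 P2.R0=1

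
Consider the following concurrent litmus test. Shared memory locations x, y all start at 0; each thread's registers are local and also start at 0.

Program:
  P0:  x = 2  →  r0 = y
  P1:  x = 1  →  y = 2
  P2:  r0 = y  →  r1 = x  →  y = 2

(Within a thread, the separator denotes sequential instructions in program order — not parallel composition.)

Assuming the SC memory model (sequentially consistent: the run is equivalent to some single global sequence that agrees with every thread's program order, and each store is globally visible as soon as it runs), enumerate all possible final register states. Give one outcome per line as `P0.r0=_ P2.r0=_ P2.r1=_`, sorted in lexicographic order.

outcome vector order: (P0.r0,P2.r0,P2.r1)
|SC outcomes| = 10

P0.r0=0 P2.r0=0 P2.r1=0
P0.r0=0 P2.r0=0 P2.r1=1
P0.r0=0 P2.r0=0 P2.r1=2
P0.r0=0 P2.r0=2 P2.r1=1
P0.r0=0 P2.r0=2 P2.r1=2
P0.r0=2 P2.r0=0 P2.r1=0
P0.r0=2 P2.r0=0 P2.r1=1
P0.r0=2 P2.r0=0 P2.r1=2
P0.r0=2 P2.r0=2 P2.r1=1
P0.r0=2 P2.r0=2 P2.r1=2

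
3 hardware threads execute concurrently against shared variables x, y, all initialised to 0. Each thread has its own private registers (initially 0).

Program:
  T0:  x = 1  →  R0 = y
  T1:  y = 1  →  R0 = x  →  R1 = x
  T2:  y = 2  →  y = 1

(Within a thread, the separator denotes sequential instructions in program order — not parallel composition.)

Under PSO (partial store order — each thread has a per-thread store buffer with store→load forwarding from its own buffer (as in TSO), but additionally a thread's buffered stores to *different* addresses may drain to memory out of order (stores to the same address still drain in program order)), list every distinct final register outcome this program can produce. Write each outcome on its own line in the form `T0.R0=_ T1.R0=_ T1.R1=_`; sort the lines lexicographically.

outcome vector order: (T0.R0,T1.R0,T1.R1)
|PSO outcomes| = 9

T0.R0=0 T1.R0=0 T1.R1=0
T0.R0=0 T1.R0=0 T1.R1=1
T0.R0=0 T1.R0=1 T1.R1=1
T0.R0=1 T1.R0=0 T1.R1=0
T0.R0=1 T1.R0=0 T1.R1=1
T0.R0=1 T1.R0=1 T1.R1=1
T0.R0=2 T1.R0=0 T1.R1=0
T0.R0=2 T1.R0=0 T1.R1=1
T0.R0=2 T1.R0=1 T1.R1=1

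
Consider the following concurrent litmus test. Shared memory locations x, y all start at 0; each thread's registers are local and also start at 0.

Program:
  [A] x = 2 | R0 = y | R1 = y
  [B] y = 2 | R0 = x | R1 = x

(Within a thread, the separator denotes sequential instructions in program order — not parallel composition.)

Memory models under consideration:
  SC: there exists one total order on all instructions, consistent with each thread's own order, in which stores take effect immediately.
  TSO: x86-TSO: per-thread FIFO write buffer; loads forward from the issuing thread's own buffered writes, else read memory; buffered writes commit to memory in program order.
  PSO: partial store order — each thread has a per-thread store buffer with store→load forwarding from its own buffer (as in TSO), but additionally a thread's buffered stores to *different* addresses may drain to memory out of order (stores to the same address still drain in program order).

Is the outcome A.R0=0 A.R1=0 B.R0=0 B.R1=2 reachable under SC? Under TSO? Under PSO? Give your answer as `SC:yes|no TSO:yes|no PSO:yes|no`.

outcome vector order: (A.R0,A.R1,B.R0,B.R1)
SC (5): (0,0,2,2), (0,2,2,2), (2,2,0,0), (2,2,0,2), (2,2,2,2)
TSO (9): (0,0,0,0), (0,0,0,2), (0,0,2,2), (0,2,0,0), (0,2,0,2), (0,2,2,2), (2,2,0,0), (2,2,0,2), (2,2,2,2)
PSO (9): (0,0,0,0), (0,0,0,2), (0,0,2,2), (0,2,0,0), (0,2,0,2), (0,2,2,2), (2,2,0,0), (2,2,0,2), (2,2,2,2)
target (0,0,0,2) ∈ {TSO,PSO}

SC:no TSO:yes PSO:yes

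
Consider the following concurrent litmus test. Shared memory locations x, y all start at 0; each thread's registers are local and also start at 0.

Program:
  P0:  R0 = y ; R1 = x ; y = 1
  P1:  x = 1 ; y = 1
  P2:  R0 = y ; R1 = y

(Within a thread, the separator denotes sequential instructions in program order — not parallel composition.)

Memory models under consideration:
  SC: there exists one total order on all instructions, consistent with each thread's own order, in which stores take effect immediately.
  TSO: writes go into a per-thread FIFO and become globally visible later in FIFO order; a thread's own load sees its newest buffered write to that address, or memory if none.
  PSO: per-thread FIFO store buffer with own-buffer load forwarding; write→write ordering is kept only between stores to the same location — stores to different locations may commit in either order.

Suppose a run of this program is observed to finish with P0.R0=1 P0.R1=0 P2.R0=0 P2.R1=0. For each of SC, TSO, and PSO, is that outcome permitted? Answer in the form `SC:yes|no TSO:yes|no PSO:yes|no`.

SC:no TSO:no PSO:yes

outcome vector order: (P0.R0,P0.R1,P2.R0,P2.R1)
SC: 9 outcomes — {(0,0,0,0); (0,0,0,1); (0,0,1,1); (0,1,0,0); (0,1,0,1); (0,1,1,1); (1,1,0,0); (1,1,0,1); (1,1,1,1)}
TSO: 9 outcomes — {(0,0,0,0); (0,0,0,1); (0,0,1,1); (0,1,0,0); (0,1,0,1); (0,1,1,1); (1,1,0,0); (1,1,0,1); (1,1,1,1)}
PSO: 12 outcomes — {(0,0,0,0); (0,0,0,1); (0,0,1,1); (0,1,0,0); (0,1,0,1); (0,1,1,1); (1,0,0,0); (1,0,0,1); (1,0,1,1); (1,1,0,0); (1,1,0,1); (1,1,1,1)}
target (1,0,0,0) ∈ {PSO}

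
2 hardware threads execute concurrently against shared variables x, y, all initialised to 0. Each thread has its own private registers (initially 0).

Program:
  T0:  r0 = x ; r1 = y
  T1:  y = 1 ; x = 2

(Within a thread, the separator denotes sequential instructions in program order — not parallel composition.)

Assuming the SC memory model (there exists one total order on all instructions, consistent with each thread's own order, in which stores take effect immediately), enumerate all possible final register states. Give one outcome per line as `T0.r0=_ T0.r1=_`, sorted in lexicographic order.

outcome vector order: (T0.r0,T0.r1)
|SC outcomes| = 3

T0.r0=0 T0.r1=0
T0.r0=0 T0.r1=1
T0.r0=2 T0.r1=1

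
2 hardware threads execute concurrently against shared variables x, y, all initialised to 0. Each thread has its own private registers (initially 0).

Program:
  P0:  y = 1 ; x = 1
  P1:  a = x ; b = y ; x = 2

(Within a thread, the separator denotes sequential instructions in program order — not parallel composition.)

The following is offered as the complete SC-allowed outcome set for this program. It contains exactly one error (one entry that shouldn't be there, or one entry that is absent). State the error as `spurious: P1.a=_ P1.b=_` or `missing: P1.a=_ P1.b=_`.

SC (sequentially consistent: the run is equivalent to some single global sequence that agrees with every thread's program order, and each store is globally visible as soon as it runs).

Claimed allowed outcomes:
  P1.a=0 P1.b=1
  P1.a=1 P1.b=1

outcome vector order: (P1.a,P1.b)
SC: 3 outcomes — {(0,0), (0,1), (1,1)}
SC∖claimed = {(0,0)}

missing: P1.a=0 P1.b=0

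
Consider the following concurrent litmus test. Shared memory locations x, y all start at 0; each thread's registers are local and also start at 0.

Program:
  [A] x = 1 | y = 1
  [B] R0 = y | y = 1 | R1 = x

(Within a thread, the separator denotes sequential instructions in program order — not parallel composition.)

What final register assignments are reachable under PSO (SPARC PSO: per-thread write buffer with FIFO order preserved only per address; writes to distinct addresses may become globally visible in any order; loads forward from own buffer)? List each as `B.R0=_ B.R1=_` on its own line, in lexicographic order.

B.R0=0 B.R1=0
B.R0=0 B.R1=1
B.R0=1 B.R1=0
B.R0=1 B.R1=1

outcome vector order: (B.R0,B.R1)
|PSO outcomes| = 4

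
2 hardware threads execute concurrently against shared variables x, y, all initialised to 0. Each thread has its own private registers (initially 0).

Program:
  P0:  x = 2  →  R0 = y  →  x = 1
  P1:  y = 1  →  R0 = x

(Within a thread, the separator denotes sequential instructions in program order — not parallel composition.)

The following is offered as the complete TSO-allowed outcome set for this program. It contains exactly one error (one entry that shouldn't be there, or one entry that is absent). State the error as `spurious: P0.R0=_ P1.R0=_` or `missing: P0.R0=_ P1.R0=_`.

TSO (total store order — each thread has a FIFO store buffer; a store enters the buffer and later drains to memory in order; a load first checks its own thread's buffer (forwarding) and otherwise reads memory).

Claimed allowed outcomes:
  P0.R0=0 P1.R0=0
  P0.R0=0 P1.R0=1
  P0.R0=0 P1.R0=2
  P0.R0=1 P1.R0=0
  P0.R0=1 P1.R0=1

outcome vector order: (P0.R0,P1.R0)
[TSO] allowed = {<0 0>, <0 1>, <0 2>, <1 0>, <1 1>, <1 2>}
TSO∖claimed = {<1 2>}

missing: P0.R0=1 P1.R0=2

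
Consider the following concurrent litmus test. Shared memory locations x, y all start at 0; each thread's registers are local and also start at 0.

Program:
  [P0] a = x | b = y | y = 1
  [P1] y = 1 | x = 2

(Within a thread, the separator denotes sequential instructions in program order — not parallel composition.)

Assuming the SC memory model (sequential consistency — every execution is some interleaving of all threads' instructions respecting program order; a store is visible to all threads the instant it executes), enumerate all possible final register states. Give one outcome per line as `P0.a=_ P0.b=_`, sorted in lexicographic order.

outcome vector order: (P0.a,P0.b)
|SC outcomes| = 3

P0.a=0 P0.b=0
P0.a=0 P0.b=1
P0.a=2 P0.b=1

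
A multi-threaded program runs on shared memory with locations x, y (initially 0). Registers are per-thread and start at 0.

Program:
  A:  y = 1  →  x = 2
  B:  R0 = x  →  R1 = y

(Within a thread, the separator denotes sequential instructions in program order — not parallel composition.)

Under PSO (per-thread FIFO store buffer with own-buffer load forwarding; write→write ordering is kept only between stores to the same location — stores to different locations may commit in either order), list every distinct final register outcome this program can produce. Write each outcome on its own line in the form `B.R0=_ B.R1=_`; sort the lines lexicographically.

B.R0=0 B.R1=0
B.R0=0 B.R1=1
B.R0=2 B.R1=0
B.R0=2 B.R1=1

outcome vector order: (B.R0,B.R1)
|PSO outcomes| = 4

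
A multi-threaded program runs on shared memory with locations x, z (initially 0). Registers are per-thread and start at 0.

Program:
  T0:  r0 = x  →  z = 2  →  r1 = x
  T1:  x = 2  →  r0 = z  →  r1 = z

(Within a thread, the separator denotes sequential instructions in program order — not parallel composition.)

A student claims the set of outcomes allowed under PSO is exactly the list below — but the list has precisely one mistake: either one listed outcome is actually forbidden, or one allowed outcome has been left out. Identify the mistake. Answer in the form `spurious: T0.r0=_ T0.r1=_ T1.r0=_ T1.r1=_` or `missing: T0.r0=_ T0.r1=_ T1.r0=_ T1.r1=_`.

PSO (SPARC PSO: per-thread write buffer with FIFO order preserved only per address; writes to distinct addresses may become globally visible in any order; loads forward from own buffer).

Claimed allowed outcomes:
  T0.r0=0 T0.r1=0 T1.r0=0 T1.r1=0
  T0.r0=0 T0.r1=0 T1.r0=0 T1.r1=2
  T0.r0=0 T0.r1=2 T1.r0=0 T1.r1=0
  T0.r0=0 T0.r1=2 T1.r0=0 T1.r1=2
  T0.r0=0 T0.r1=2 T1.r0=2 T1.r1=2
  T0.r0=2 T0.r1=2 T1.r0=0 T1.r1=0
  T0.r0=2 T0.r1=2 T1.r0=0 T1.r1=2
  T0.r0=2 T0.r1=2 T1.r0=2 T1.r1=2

outcome vector order: (T0.r0,T0.r1,T1.r0,T1.r1)
PSO (9): <0 0 0 0>; <0 0 0 2>; <0 0 2 2>; <0 2 0 0>; <0 2 0 2>; <0 2 2 2>; <2 2 0 0>; <2 2 0 2>; <2 2 2 2>
PSO∖claimed = {<0 0 2 2>}

missing: T0.r0=0 T0.r1=0 T1.r0=2 T1.r1=2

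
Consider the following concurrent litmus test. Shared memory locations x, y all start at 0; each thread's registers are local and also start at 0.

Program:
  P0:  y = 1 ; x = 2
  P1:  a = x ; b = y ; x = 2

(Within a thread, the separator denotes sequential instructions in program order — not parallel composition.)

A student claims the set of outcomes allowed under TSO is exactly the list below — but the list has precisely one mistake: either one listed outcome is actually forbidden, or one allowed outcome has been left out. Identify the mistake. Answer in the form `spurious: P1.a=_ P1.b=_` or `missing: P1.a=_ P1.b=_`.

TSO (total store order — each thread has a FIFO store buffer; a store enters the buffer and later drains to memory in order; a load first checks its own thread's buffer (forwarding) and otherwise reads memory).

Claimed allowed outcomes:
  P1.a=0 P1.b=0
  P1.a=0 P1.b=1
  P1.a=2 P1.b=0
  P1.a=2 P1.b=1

outcome vector order: (P1.a,P1.b)
[TSO] allowed = {(0,0); (0,1); (2,1)}
claimed∖TSO = {(2,0)}

spurious: P1.a=2 P1.b=0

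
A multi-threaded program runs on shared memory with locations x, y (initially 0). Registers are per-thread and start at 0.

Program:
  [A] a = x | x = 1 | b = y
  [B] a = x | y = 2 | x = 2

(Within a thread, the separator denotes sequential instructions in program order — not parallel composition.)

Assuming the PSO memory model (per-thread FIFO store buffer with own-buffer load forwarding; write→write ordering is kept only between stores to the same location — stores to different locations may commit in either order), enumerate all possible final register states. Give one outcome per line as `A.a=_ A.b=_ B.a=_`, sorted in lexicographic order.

A.a=0 A.b=0 B.a=0
A.a=0 A.b=0 B.a=1
A.a=0 A.b=2 B.a=0
A.a=0 A.b=2 B.a=1
A.a=2 A.b=0 B.a=0
A.a=2 A.b=2 B.a=0

outcome vector order: (A.a,A.b,B.a)
|PSO outcomes| = 6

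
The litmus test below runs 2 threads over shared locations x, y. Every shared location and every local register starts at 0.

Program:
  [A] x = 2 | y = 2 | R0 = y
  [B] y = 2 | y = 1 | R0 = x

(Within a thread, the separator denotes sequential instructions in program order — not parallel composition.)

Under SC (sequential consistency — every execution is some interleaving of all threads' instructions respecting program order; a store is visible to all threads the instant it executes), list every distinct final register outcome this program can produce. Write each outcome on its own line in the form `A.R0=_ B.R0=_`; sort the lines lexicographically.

outcome vector order: (A.R0,B.R0)
|SC outcomes| = 3

A.R0=1 B.R0=2
A.R0=2 B.R0=0
A.R0=2 B.R0=2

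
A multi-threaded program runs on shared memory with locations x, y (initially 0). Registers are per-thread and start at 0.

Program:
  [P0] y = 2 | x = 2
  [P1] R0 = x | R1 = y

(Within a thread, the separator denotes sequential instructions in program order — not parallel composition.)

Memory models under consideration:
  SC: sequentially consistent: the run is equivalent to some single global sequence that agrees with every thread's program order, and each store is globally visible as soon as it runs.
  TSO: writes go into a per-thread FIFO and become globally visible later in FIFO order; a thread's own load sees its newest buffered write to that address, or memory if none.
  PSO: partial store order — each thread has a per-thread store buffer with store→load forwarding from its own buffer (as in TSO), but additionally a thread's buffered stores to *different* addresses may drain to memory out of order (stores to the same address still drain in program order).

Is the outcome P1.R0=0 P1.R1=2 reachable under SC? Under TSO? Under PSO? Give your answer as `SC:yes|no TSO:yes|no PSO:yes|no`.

outcome vector order: (P1.R0,P1.R1)
under SC → <0 0> <0 2> <2 2>
under TSO → <0 0> <0 2> <2 2>
under PSO → <0 0> <0 2> <2 0> <2 2>
target <0 2> ∈ {SC,TSO,PSO}

SC:yes TSO:yes PSO:yes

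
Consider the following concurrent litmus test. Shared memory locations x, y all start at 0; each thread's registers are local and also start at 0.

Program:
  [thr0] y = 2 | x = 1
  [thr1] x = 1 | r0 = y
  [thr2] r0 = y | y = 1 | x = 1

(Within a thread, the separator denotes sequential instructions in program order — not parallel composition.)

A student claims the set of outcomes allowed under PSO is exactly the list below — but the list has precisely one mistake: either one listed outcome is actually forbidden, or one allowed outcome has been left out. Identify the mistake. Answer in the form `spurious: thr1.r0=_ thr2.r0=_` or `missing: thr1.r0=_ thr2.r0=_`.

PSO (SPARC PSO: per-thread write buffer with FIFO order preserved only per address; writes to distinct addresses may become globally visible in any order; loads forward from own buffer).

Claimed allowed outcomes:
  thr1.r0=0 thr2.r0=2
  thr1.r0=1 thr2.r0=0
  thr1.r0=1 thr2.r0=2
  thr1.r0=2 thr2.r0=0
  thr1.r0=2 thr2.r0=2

outcome vector order: (thr1.r0,thr2.r0)
PSO: 6 outcomes — {<0 0>, <0 2>, <1 0>, <1 2>, <2 0>, <2 2>}
PSO∖claimed = {<0 0>}

missing: thr1.r0=0 thr2.r0=0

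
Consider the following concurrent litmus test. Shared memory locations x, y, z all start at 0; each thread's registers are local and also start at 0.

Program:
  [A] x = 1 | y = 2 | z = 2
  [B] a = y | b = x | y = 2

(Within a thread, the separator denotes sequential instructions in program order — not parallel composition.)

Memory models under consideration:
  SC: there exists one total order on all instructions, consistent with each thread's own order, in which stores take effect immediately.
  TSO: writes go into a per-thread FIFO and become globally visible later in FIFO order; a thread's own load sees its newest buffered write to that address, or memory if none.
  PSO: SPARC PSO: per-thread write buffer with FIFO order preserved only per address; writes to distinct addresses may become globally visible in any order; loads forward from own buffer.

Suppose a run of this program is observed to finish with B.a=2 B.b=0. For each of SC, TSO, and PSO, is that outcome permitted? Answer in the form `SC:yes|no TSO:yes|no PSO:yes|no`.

outcome vector order: (B.a,B.b)
[SC] allowed = {00 01 21}
[TSO] allowed = {00 01 21}
[PSO] allowed = {00 01 20 21}
target 20 ∈ {PSO}

SC:no TSO:no PSO:yes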